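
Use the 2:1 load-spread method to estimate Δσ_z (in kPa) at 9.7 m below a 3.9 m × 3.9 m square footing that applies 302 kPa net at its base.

Δσ_z ≈ 24.8 kPa

By the 2:1 method the load spreads at 1 horizontal : 2 vertical, so at depth z the loaded area has grown by z in each plan dimension:
Δσ = qBL/((B+z)(L+z)) = 302×3.9×3.9/((3.9+9.7)(3.9+9.7)) = 24.835 kPa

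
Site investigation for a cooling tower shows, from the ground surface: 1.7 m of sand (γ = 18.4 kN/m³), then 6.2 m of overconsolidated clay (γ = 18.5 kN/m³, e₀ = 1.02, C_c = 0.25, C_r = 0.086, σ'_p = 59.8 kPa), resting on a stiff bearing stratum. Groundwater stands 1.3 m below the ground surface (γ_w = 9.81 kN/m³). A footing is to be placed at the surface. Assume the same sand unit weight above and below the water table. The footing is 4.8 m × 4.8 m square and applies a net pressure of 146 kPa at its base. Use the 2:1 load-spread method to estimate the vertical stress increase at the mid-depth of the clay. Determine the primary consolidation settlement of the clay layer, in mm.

S_c ≈ 150 mm

Mid-depth of clay below the ground surface: z = 1.7 + 6.2/2 = 4.8 m.
Total vertical stress at mid-clay: σ_v = 18.4×1.7 + 18.5×3.1 = 88.63 kPa.
Pore pressure: u = 9.81×(4.8 − 1.3) = 34.335 kPa.
Initial effective stress: σ'_0 = σ_v − u = 88.63 − 34.335 = 54.295 kPa.
Stress increase at mid-clay by the 2:1 spreading method:
Δσ = qBL/((B+z)(L+z)) = 146×4.8×4.8/((4.8+4.8)(4.8+4.8)) = 36.5 kPa
Final effective stress: σ'_f = 54.295 + 36.5 = 90.795 kPa.
σ'_f = 90.795 > σ'_p = 59.8 kPa, so the stress path crosses the preconsolidation pressure — recompression up to σ'_p, then virgin compression beyond:
S_c = H/(1+e₀)·[C_r·log₁₀(σ'_p/σ'_0) + C_c·log₁₀(σ'_f/σ'_p)]
    = 6.2/2.02 × [0.086×log₁₀(59.8/54.295) + 0.25×log₁₀(90.795/59.8)]
    = 3.0693 × [0.003607 + 0.04534] = 0.1502 m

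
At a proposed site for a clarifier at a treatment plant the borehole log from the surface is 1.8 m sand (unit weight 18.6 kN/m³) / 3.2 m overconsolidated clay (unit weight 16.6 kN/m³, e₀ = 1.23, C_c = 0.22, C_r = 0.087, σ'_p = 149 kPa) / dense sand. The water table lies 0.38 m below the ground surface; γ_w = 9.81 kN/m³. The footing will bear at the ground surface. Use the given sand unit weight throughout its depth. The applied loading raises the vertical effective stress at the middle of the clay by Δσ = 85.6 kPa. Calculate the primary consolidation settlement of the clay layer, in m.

Mid-depth of clay below the ground surface: z = 1.8 + 3.2/2 = 3.4 m.
Total vertical stress at mid-clay: σ_v = 18.6×1.8 + 16.6×1.6 = 60.04 kPa.
Pore pressure: u = 9.81×(3.4 − 0.38) = 29.626 kPa.
Initial effective stress: σ'_0 = σ_v − u = 60.04 − 29.626 = 30.414 kPa.
Final effective stress: σ'_f = 30.414 + 85.6 = 116.01 kPa.
σ'_f = 116.01 ≤ σ'_p = 149 kPa, so the clay remains overconsolidated and only the recompression index applies:
S_c = C_r·H/(1+e₀)·log₁₀(σ'_f/σ'_0) = 0.087×3.2/2.23×log₁₀(116.01/30.414)
    = 0.12484 × 0.58142 = 0.07259 m

S_c ≈ 0.0726 m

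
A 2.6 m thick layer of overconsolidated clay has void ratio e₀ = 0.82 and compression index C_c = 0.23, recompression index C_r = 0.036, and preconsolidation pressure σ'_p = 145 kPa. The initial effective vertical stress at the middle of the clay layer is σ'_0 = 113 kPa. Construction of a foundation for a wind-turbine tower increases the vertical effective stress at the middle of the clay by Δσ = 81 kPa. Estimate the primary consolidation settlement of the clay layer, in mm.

Final effective stress: σ'_f = 113 + 81 = 194 kPa.
σ'_f = 194 > σ'_p = 145 kPa, so the stress path crosses the preconsolidation pressure — recompression up to σ'_p, then virgin compression beyond:
S_c = H/(1+e₀)·[C_r·log₁₀(σ'_p/σ'_0) + C_c·log₁₀(σ'_f/σ'_p)]
    = 2.6/1.82 × [0.036×log₁₀(145/113) + 0.23×log₁₀(194/145)]
    = 1.4286 × [0.0038984 + 0.02908] = 0.04711 m

S_c ≈ 47.1 mm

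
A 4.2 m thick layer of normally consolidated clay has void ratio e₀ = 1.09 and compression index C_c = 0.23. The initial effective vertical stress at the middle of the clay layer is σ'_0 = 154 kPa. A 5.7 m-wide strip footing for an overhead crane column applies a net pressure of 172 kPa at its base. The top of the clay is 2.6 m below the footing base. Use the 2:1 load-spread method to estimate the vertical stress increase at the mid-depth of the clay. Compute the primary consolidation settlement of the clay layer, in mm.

Mid-depth of clay below the footing base: z = 2.6 + 4.2/2 = 4.7 m.
Stress increase at mid-clay by the 2:1 spreading method:
Δσ = qB/(B+z) = 172×5.7/(5.7+4.7) = 94.269 kPa
Final effective stress: σ'_f = σ'_0 + Δσ = 154 + 94.269 = 248.27 kPa.
Normally consolidated clay, so the full stress increment lies on the virgin compression line:
S_c = C_c·H/(1+e₀)·log₁₀(σ'_f/σ'_0) = 0.23×4.2/(1+1.09)×log₁₀(248.27/154)
    = 0.4622 × 0.2074 = 0.09586 m

S_c ≈ 95.9 mm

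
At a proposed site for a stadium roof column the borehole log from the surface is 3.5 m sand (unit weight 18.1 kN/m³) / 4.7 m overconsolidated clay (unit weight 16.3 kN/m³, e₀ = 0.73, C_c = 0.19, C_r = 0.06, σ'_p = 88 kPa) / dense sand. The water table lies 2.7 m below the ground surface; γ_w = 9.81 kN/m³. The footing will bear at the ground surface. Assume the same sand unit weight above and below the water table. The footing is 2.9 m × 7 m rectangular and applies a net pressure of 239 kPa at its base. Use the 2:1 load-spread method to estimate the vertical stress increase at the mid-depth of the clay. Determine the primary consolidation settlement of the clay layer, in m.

Mid-depth of clay below the ground surface: z = 3.5 + 4.7/2 = 5.85 m.
Total vertical stress at mid-clay: σ_v = 18.1×3.5 + 16.3×2.35 = 101.66 kPa.
Pore pressure: u = 9.81×(5.85 − 2.7) = 30.902 kPa.
Initial effective stress: σ'_0 = σ_v − u = 101.66 − 30.902 = 70.758 kPa.
Stress increase at mid-clay by the 2:1 spreading method:
Δσ = qBL/((B+z)(L+z)) = 239×2.9×7/((2.9+5.85)(7+5.85)) = 43.15 kPa
Final effective stress: σ'_f = 70.758 + 43.15 = 113.91 kPa.
σ'_f = 113.91 > σ'_p = 88 kPa, so the stress path crosses the preconsolidation pressure — recompression up to σ'_p, then virgin compression beyond:
S_c = H/(1+e₀)·[C_r·log₁₀(σ'_p/σ'_0) + C_c·log₁₀(σ'_f/σ'_p)]
    = 4.7/1.73 × [0.06×log₁₀(88/70.758) + 0.19×log₁₀(113.91/88)]
    = 2.7168 × [0.0056824 + 0.021295] = 0.07329 m

S_c ≈ 0.0733 m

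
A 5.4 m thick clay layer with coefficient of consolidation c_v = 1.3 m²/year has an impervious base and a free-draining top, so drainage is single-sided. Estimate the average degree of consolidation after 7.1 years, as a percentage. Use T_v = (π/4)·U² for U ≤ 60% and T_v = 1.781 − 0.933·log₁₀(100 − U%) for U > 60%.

U ≈ 62.9 %

Drainage path length: H_d = H = 5.4 m (single drainage).
T_v = c_v·t/H_d² = 1.3×7.1/5.4² = 0.31653.
T_v = 0.31653 corresponds to the U > 60% branch:
U = 1 − 10^((1.781 − T_v)/0.933)/100 = 0.6288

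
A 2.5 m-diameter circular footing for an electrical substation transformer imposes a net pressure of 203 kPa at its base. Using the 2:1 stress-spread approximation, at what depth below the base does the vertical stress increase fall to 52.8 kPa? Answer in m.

z ≈ 2.4 m

2:1 spreading — at depth z the loaded area has grown by z in each plan dimension:
qD²/(D+z)² = Δσ_z ⇒ z = D(√(q/Δσ_z) − 1) = 2.5×(√(203/52.8) − 1) = 2.402 m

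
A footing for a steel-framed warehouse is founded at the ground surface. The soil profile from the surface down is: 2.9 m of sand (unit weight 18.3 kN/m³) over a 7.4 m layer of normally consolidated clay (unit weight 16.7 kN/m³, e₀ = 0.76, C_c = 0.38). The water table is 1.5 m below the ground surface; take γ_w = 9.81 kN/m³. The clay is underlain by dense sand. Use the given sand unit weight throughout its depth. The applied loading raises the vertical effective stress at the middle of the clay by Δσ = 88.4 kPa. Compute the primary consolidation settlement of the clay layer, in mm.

S_c ≈ 597 mm

Mid-depth of clay below the ground surface: z = 2.9 + 7.4/2 = 6.6 m.
Total vertical stress at mid-clay: σ_v = 18.3×2.9 + 16.7×3.7 = 114.86 kPa.
Pore pressure: u = 9.81×(6.6 − 1.5) = 50.031 kPa.
Initial effective stress: σ'_0 = σ_v − u = 114.86 − 50.031 = 64.829 kPa.
Final effective stress: σ'_f = σ'_0 + Δσ = 64.829 + 88.4 = 153.23 kPa.
Normally consolidated clay, so the full stress increment lies on the virgin compression line:
S_c = C_c·H/(1+e₀)·log₁₀(σ'_f/σ'_0) = 0.38×7.4/(1+0.76)×log₁₀(153.23/64.829)
    = 1.5977 × 0.37357 = 0.5969 m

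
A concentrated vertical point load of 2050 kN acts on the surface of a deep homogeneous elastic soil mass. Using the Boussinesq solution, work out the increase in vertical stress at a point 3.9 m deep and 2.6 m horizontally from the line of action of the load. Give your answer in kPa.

Δσ_z ≈ 25.7 kPa

Boussinesq vertical stress below a point load on an elastic half-space:
Δσ_z = 3P/(2πz²) · [1 + (r/z)²]^(−5/2)
r/z = 2.6/3.9 = 0.66667; [1+(r/z)²]^(−5/2) = 0.39879.
Δσ_z = 3×2050/(2π×3.9²) × 0.39879 = 64.353 × 0.39879 = 25.66 kPa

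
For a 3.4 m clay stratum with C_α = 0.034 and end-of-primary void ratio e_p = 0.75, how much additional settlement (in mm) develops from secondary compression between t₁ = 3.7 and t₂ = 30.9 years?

S_s ≈ 60.9 mm

Secondary compression: S_s = C_α·H/(1+e_p)·log₁₀(t₂/t₁)
S_s = 0.034×3.4/(1+0.75)×log₁₀(30.9/3.7)
    = 0.06606 × 0.9218 = 0.06089 m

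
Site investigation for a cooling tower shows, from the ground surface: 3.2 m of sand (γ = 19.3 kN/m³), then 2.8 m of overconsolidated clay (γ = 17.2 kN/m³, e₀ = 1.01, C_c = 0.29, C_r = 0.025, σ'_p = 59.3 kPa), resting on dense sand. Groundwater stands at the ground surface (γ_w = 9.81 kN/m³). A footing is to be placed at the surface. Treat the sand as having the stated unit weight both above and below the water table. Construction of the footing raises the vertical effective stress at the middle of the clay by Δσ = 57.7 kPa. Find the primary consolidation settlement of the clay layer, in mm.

S_c ≈ 94.6 mm

Mid-depth of clay below the ground surface: z = 3.2 + 2.8/2 = 4.6 m.
Total vertical stress at mid-clay: σ_v = 19.3×3.2 + 17.2×1.4 = 85.84 kPa.
Pore pressure: u = 9.81×(4.6 − 0) = 45.126 kPa.
Initial effective stress: σ'_0 = σ_v − u = 85.84 − 45.126 = 40.714 kPa.
Final effective stress: σ'_f = 40.714 + 57.7 = 98.414 kPa.
σ'_f = 98.414 > σ'_p = 59.3 kPa, so the stress path crosses the preconsolidation pressure — recompression up to σ'_p, then virgin compression beyond:
S_c = H/(1+e₀)·[C_r·log₁₀(σ'_p/σ'_0) + C_c·log₁₀(σ'_f/σ'_p)]
    = 2.8/2.01 × [0.025×log₁₀(59.3/40.714) + 0.29×log₁₀(98.414/59.3)]
    = 1.393 × [0.0040828 + 0.063801] = 0.09456 m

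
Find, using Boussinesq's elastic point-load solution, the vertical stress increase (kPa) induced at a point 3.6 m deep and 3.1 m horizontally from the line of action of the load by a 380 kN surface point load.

Boussinesq vertical stress below a point load on an elastic half-space:
Δσ_z = 3P/(2πz²) · [1 + (r/z)²]^(−5/2)
r/z = 3.1/3.6 = 0.86111; [1+(r/z)²]^(−5/2) = 0.24985.
Δσ_z = 3×380/(2π×3.6²) × 0.24985 = 14 × 0.24985 = 3.498 kPa

Δσ_z ≈ 3.5 kPa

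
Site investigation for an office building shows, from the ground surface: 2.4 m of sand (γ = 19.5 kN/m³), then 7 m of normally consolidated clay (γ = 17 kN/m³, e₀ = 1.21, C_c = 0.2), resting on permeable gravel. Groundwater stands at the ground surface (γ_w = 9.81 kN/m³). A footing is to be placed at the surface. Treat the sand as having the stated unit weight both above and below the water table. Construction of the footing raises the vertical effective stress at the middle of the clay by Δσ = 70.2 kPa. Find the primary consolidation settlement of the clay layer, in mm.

S_c ≈ 246 mm

Mid-depth of clay below the ground surface: z = 2.4 + 7/2 = 5.9 m.
Total vertical stress at mid-clay: σ_v = 19.5×2.4 + 17×3.5 = 106.3 kPa.
Pore pressure: u = 9.81×(5.9 − 0) = 57.879 kPa.
Initial effective stress: σ'_0 = σ_v − u = 106.3 − 57.879 = 48.421 kPa.
Final effective stress: σ'_f = σ'_0 + Δσ = 48.421 + 70.2 = 118.62 kPa.
Normally consolidated clay, so the full stress increment lies on the virgin compression line:
S_c = C_c·H/(1+e₀)·log₁₀(σ'_f/σ'_0) = 0.2×7/(1+1.21)×log₁₀(118.62/48.421)
    = 0.63348 × 0.38912 = 0.2465 m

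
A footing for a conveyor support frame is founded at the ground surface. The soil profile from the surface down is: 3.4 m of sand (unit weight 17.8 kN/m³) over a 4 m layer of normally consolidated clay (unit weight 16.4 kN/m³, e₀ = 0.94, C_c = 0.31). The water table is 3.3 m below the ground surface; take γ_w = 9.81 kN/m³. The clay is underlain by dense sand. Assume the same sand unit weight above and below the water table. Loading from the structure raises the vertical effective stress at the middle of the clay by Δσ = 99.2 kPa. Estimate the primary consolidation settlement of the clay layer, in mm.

S_c ≈ 239 mm

Mid-depth of clay below the ground surface: z = 3.4 + 4/2 = 5.4 m.
Total vertical stress at mid-clay: σ_v = 17.8×3.4 + 16.4×2 = 93.32 kPa.
Pore pressure: u = 9.81×(5.4 − 3.3) = 20.601 kPa.
Initial effective stress: σ'_0 = σ_v − u = 93.32 − 20.601 = 72.719 kPa.
Final effective stress: σ'_f = σ'_0 + Δσ = 72.719 + 99.2 = 171.92 kPa.
Normally consolidated clay, so the full stress increment lies on the virgin compression line:
S_c = C_c·H/(1+e₀)·log₁₀(σ'_f/σ'_0) = 0.31×4/(1+0.94)×log₁₀(171.92/72.719)
    = 0.63918 × 0.37368 = 0.2388 m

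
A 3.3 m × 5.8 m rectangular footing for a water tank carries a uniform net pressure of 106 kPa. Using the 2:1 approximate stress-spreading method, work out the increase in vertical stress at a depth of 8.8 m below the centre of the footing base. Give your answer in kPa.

Δσ_z ≈ 11.5 kPa

By the 2:1 method the load spreads at 1 horizontal : 2 vertical, so at depth z the loaded area has grown by z in each plan dimension:
Δσ = qBL/((B+z)(L+z)) = 106×3.3×5.8/((3.3+8.8)(5.8+8.8)) = 11.484 kPa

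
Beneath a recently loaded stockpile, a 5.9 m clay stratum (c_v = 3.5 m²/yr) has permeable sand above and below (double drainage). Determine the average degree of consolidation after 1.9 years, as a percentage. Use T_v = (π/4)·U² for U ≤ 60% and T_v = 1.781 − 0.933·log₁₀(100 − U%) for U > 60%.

Drainage path length: H_d = H/2 = 2.95 m (double drainage).
T_v = c_v·t/H_d² = 3.5×1.9/2.95² = 0.76415.
T_v = 0.76415 corresponds to the U > 60% branch:
U = 1 − 10^((1.781 − T_v)/0.933)/100 = 0.877

U ≈ 87.7 %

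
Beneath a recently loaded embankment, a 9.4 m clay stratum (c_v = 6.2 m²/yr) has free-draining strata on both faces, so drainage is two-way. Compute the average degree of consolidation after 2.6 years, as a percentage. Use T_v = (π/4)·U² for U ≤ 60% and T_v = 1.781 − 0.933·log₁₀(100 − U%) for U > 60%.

Drainage path length: H_d = H/2 = 4.7 m (double drainage).
T_v = c_v·t/H_d² = 6.2×2.6/4.7² = 0.72974.
T_v = 0.72974 corresponds to the U > 60% branch:
U = 1 − 10^((1.781 − T_v)/0.933)/100 = 0.8661

U ≈ 86.6 %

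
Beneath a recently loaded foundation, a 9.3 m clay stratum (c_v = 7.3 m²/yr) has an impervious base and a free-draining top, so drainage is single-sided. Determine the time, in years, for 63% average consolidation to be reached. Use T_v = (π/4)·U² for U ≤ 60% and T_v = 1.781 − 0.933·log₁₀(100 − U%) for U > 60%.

t ≈ 3.77 years

Drainage path length: H_d = H = 9.3 m (single drainage).
U > 60%: T_v = 1.781 − 0.933·log₁₀(100 − 63) = 0.31787.
t = T_v·H_d²/c_v = 0.31787×9.3²/7.3 = 3.766 years.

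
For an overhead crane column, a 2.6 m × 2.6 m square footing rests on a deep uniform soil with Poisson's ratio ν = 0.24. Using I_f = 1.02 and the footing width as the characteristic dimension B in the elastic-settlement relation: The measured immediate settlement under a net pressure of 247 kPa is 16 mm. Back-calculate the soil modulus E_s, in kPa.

E_s ≈ 38600 kPa

S_e = q·B·(1−ν²)/E_s · I_f  ⇒  E_s = q·B·(1−ν²)·I_f / S_e.
E_s = 247 × 2.6 × 0.9424 × 1.02 / 0.016 = 38580 kPa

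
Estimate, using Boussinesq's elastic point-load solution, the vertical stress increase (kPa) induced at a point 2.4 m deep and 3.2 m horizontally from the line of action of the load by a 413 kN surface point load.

Δσ_z ≈ 2.66 kPa

Boussinesq vertical stress below a point load on an elastic half-space:
Δσ_z = 3P/(2πz²) · [1 + (r/z)²]^(−5/2)
r/z = 3.2/2.4 = 1.3333; [1+(r/z)²]^(−5/2) = 0.07776.
Δσ_z = 3×413/(2π×2.4²) × 0.07776 = 34.235 × 0.07776 = 2.662 kPa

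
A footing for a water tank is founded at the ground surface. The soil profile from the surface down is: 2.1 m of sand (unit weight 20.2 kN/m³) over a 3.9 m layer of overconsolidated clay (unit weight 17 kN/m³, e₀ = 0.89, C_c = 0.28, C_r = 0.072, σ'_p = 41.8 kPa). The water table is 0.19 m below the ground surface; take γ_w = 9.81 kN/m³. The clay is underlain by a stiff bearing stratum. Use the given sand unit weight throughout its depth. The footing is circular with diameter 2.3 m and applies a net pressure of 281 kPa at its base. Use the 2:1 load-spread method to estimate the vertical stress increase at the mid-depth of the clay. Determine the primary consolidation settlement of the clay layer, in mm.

Mid-depth of clay below the ground surface: z = 2.1 + 3.9/2 = 4.05 m.
Total vertical stress at mid-clay: σ_v = 20.2×2.1 + 17×1.95 = 75.57 kPa.
Pore pressure: u = 9.81×(4.05 − 0.19) = 37.867 kPa.
Initial effective stress: σ'_0 = σ_v − u = 75.57 − 37.867 = 37.703 kPa.
Stress increase at mid-clay by the 2:1 spreading method:
Δσ ≈ qD²/(D+z)² = 281×2.3²/(2.3+4.05)² = 36.865 kPa
Final effective stress: σ'_f = 37.703 + 36.865 = 74.568 kPa.
σ'_f = 74.568 > σ'_p = 41.8 kPa, so the stress path crosses the preconsolidation pressure — recompression up to σ'_p, then virgin compression beyond:
S_c = H/(1+e₀)·[C_r·log₁₀(σ'_p/σ'_0) + C_c·log₁₀(σ'_f/σ'_p)]
    = 3.9/1.89 × [0.072×log₁₀(41.8/37.703) + 0.28×log₁₀(74.568/41.8)]
    = 2.0635 × [0.0032256 + 0.070385] = 0.1519 m

S_c ≈ 152 mm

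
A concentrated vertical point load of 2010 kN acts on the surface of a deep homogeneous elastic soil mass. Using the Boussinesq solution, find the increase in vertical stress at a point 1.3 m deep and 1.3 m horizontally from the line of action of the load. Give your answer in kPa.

Δσ_z ≈ 100 kPa

Boussinesq vertical stress below a point load on an elastic half-space:
Δσ_z = 3P/(2πz²) · [1 + (r/z)²]^(−5/2)
r/z = 1.3/1.3 = 1; [1+(r/z)²]^(−5/2) = 0.17678.
Δσ_z = 3×2010/(2π×1.3²) × 0.17678 = 567.87 × 0.17678 = 100.4 kPa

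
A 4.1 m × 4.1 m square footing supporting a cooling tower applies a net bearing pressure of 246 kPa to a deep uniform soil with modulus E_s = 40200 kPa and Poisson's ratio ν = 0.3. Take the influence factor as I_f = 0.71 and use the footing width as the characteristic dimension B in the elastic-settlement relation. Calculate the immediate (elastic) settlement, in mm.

Immediate (elastic) settlement: S_e = q·B·(1−ν²)/E_s · I_f.
S_e = 246 × 4.1 × (1 − 0.3²) / 40200 × 0.71
    = 246 × 4.1 × 0.91 / 40200 × 0.71
    = 0.01621 m = 16.21 mm

S_e ≈ 16.2 mm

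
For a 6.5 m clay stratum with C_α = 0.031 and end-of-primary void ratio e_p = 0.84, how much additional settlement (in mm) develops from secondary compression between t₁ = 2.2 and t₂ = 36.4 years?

S_s ≈ 133 mm

Secondary compression: S_s = C_α·H/(1+e_p)·log₁₀(t₂/t₁)
S_s = 0.031×6.5/(1+0.84)×log₁₀(36.4/2.2)
    = 0.1095 × 1.219 = 0.1335 m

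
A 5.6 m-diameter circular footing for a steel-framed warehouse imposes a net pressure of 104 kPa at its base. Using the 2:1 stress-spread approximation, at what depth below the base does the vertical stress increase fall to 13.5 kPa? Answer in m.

2:1 spreading — at depth z the loaded area has grown by z in each plan dimension:
qD²/(D+z)² = Δσ_z ⇒ z = D(√(q/Δσ_z) − 1) = 5.6×(√(104/13.5) − 1) = 9.943 m

z ≈ 9.94 m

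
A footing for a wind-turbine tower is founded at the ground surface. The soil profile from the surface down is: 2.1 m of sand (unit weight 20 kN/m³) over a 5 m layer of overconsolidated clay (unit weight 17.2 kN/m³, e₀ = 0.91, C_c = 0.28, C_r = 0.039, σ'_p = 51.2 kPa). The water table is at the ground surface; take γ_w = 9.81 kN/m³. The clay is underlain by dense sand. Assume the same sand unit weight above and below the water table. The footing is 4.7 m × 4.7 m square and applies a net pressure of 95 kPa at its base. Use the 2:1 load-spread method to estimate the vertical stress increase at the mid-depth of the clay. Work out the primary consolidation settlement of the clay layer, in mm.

Mid-depth of clay below the ground surface: z = 2.1 + 5/2 = 4.6 m.
Total vertical stress at mid-clay: σ_v = 20×2.1 + 17.2×2.5 = 85 kPa.
Pore pressure: u = 9.81×(4.6 − 0) = 45.126 kPa.
Initial effective stress: σ'_0 = σ_v − u = 85 − 45.126 = 39.874 kPa.
Stress increase at mid-clay by the 2:1 spreading method:
Δσ = qBL/((B+z)(L+z)) = 95×4.7×4.7/((4.7+4.6)(4.7+4.6)) = 24.263 kPa
Final effective stress: σ'_f = 39.874 + 24.263 = 64.137 kPa.
σ'_f = 64.137 > σ'_p = 51.2 kPa, so the stress path crosses the preconsolidation pressure — recompression up to σ'_p, then virgin compression beyond:
S_c = H/(1+e₀)·[C_r·log₁₀(σ'_p/σ'_0) + C_c·log₁₀(σ'_f/σ'_p)]
    = 5/1.91 × [0.039×log₁₀(51.2/39.874) + 0.28×log₁₀(64.137/51.2)]
    = 2.6178 × [0.0042346 + 0.027395] = 0.0828 m

S_c ≈ 82.8 mm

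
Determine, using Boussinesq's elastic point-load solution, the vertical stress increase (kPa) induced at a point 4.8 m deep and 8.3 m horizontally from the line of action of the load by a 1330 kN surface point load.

Δσ_z ≈ 0.867 kPa

Boussinesq vertical stress below a point load on an elastic half-space:
Δσ_z = 3P/(2πz²) · [1 + (r/z)²]^(−5/2)
r/z = 8.3/4.8 = 1.7292; [1+(r/z)²]^(−5/2) = 0.031446.
Δσ_z = 3×1330/(2π×4.8²) × 0.031446 = 27.562 × 0.031446 = 0.8667 kPa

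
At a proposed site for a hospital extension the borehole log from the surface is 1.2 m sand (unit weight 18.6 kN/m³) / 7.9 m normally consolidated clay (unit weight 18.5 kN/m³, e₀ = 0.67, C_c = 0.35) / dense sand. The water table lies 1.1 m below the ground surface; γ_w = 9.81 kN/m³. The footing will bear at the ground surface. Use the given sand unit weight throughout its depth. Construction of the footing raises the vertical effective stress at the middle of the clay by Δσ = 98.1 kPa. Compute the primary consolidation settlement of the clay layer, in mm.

S_c ≈ 731 mm

Mid-depth of clay below the ground surface: z = 1.2 + 7.9/2 = 5.15 m.
Total vertical stress at mid-clay: σ_v = 18.6×1.2 + 18.5×3.95 = 95.395 kPa.
Pore pressure: u = 9.81×(5.15 − 1.1) = 39.73 kPa.
Initial effective stress: σ'_0 = σ_v − u = 95.395 − 39.73 = 55.665 kPa.
Final effective stress: σ'_f = σ'_0 + Δσ = 55.665 + 98.1 = 153.76 kPa.
Normally consolidated clay, so the full stress increment lies on the virgin compression line:
S_c = C_c·H/(1+e₀)·log₁₀(σ'_f/σ'_0) = 0.35×7.9/(1+0.67)×log₁₀(153.76/55.665)
    = 1.6557 × 0.44126 = 0.7306 m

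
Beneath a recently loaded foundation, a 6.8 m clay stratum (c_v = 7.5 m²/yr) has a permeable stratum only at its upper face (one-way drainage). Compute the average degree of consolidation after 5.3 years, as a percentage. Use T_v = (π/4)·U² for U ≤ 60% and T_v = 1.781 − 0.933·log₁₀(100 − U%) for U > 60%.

Drainage path length: H_d = H = 6.8 m (single drainage).
T_v = c_v·t/H_d² = 7.5×5.3/6.8² = 0.85965.
T_v = 0.85965 corresponds to the U > 60% branch:
U = 1 − 10^((1.781 − T_v)/0.933)/100 = 0.9028

U ≈ 90.3 %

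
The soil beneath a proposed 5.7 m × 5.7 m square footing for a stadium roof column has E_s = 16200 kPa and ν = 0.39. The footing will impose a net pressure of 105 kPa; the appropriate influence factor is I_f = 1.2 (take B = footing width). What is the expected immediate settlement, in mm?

Immediate (elastic) settlement: S_e = q·B·(1−ν²)/E_s · I_f.
S_e = 105 × 5.7 × (1 − 0.39²) / 16200 × 1.2
    = 105 × 5.7 × 0.8479 / 16200 × 1.2
    = 0.03759 m = 37.59 mm

S_e ≈ 37.6 mm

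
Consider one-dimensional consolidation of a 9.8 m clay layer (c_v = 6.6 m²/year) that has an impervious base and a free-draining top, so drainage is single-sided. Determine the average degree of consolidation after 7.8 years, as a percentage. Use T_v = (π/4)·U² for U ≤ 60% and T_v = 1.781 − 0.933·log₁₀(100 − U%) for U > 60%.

U ≈ 78.4 %

Drainage path length: H_d = H = 9.8 m (single drainage).
T_v = c_v·t/H_d² = 6.6×7.8/9.8² = 0.53603.
T_v = 0.53603 corresponds to the U > 60% branch:
U = 1 − 10^((1.781 − T_v)/0.933)/100 = 0.784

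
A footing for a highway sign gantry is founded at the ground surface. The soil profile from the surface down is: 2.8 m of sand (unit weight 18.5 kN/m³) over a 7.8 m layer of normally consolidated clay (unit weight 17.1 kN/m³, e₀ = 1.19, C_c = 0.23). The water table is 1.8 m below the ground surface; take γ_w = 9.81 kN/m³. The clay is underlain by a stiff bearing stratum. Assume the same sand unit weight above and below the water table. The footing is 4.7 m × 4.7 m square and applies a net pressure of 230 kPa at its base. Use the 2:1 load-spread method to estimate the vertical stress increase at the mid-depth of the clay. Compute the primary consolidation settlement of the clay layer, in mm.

Mid-depth of clay below the ground surface: z = 2.8 + 7.8/2 = 6.7 m.
Total vertical stress at mid-clay: σ_v = 18.5×2.8 + 17.1×3.9 = 118.49 kPa.
Pore pressure: u = 9.81×(6.7 − 1.8) = 48.069 kPa.
Initial effective stress: σ'_0 = σ_v − u = 118.49 − 48.069 = 70.421 kPa.
Stress increase at mid-clay by the 2:1 spreading method:
Δσ = qBL/((B+z)(L+z)) = 230×4.7×4.7/((4.7+6.7)(4.7+6.7)) = 39.094 kPa
Final effective stress: σ'_f = σ'_0 + Δσ = 70.421 + 39.094 = 109.52 kPa.
Normally consolidated clay, so the full stress increment lies on the virgin compression line:
S_c = C_c·H/(1+e₀)·log₁₀(σ'_f/σ'_0) = 0.23×7.8/(1+1.19)×log₁₀(109.52/70.421)
    = 0.81918 × 0.19179 = 0.1571 m

S_c ≈ 157 mm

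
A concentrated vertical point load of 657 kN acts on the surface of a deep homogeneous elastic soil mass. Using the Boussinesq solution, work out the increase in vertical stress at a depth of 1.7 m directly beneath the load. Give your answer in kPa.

Boussinesq vertical stress below a point load on an elastic half-space:
Δσ_z = 3P/(2πz²) · [1 + (r/z)²]^(−5/2)
r/z = 0/1.7 = 0; [1+(r/z)²]^(−5/2) = 1.
Δσ_z = 3×657/(2π×1.7²) × 1 = 108.54 × 1 = 108.5 kPa

Δσ_z ≈ 109 kPa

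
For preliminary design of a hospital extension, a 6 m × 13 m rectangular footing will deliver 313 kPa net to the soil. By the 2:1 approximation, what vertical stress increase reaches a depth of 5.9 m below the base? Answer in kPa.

Δσ_z ≈ 109 kPa

By the 2:1 method the load spreads at 1 horizontal : 2 vertical, so at depth z the loaded area has grown by z in each plan dimension:
Δσ = qBL/((B+z)(L+z)) = 313×6×13/((6+5.9)(13+5.9)) = 108.55 kPa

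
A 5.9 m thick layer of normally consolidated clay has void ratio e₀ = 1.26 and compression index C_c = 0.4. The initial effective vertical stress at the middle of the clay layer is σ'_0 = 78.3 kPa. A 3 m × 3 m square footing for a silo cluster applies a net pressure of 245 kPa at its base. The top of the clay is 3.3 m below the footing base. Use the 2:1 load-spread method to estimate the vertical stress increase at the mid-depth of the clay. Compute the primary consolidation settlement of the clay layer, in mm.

S_c ≈ 129 mm

Mid-depth of clay below the footing base: z = 3.3 + 5.9/2 = 6.25 m.
Stress increase at mid-clay by the 2:1 spreading method:
Δσ = qBL/((B+z)(L+z)) = 245×3×3/((3+6.25)(3+6.25)) = 25.771 kPa
Final effective stress: σ'_f = σ'_0 + Δσ = 78.3 + 25.771 = 104.07 kPa.
Normally consolidated clay, so the full stress increment lies on the virgin compression line:
S_c = C_c·H/(1+e₀)·log₁₀(σ'_f/σ'_0) = 0.4×5.9/(1+1.26)×log₁₀(104.07/78.3)
    = 1.0442 × 0.12356 = 0.129 m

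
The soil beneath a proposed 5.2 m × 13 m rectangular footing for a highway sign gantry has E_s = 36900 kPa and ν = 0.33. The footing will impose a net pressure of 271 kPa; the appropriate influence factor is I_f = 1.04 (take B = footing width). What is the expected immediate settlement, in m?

Immediate (elastic) settlement: S_e = q·B·(1−ν²)/E_s · I_f.
S_e = 271 × 5.2 × (1 − 0.33²) / 36900 × 1.04
    = 271 × 5.2 × 0.8911 / 36900 × 1.04
    = 0.03539 m

S_e ≈ 0.0354 m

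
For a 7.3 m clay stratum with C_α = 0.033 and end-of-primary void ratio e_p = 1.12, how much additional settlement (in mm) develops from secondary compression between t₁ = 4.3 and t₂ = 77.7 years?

S_s ≈ 143 mm

Secondary compression: S_s = C_α·H/(1+e_p)·log₁₀(t₂/t₁)
S_s = 0.033×7.3/(1+1.12)×log₁₀(77.7/4.3)
    = 0.1136 × 1.257 = 0.1428 m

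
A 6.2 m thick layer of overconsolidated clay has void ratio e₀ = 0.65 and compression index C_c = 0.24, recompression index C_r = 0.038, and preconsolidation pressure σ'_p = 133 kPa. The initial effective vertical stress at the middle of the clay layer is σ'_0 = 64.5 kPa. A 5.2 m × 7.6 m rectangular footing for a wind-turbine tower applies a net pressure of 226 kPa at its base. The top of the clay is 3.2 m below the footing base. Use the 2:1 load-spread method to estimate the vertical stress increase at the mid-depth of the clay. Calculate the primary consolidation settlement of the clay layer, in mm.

Mid-depth of clay below the footing base: z = 3.2 + 6.2/2 = 6.3 m.
Stress increase at mid-clay by the 2:1 spreading method:
Δσ = qBL/((B+z)(L+z)) = 226×5.2×7.6/((5.2+6.3)(7.6+6.3)) = 55.874 kPa
Final effective stress: σ'_f = 64.5 + 55.874 = 120.37 kPa.
σ'_f = 120.37 ≤ σ'_p = 133 kPa, so the clay remains overconsolidated and only the recompression index applies:
S_c = C_r·H/(1+e₀)·log₁₀(σ'_f/σ'_0) = 0.038×6.2/1.65×log₁₀(120.37/64.5)
    = 0.14279 × 0.27096 = 0.03869 m

S_c ≈ 38.7 mm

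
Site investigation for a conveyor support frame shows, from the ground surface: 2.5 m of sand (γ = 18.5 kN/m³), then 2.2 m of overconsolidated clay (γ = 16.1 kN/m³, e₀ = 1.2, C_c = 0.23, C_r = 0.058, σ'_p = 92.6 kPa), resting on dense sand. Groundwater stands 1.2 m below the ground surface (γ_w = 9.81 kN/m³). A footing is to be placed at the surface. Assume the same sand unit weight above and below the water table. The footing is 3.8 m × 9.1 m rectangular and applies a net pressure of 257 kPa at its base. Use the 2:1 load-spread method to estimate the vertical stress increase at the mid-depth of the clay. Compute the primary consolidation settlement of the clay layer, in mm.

Mid-depth of clay below the ground surface: z = 2.5 + 2.2/2 = 3.6 m.
Total vertical stress at mid-clay: σ_v = 18.5×2.5 + 16.1×1.1 = 63.96 kPa.
Pore pressure: u = 9.81×(3.6 − 1.2) = 23.544 kPa.
Initial effective stress: σ'_0 = σ_v − u = 63.96 − 23.544 = 40.416 kPa.
Stress increase at mid-clay by the 2:1 spreading method:
Δσ = qBL/((B+z)(L+z)) = 257×3.8×9.1/((3.8+3.6)(9.1+3.6)) = 94.563 kPa
Final effective stress: σ'_f = 40.416 + 94.563 = 134.98 kPa.
σ'_f = 134.98 > σ'_p = 92.6 kPa, so the stress path crosses the preconsolidation pressure — recompression up to σ'_p, then virgin compression beyond:
S_c = H/(1+e₀)·[C_r·log₁₀(σ'_p/σ'_0) + C_c·log₁₀(σ'_f/σ'_p)]
    = 2.2/2.2 × [0.058×log₁₀(92.6/40.416) + 0.23×log₁₀(134.98/92.6)]
    = 1 × [0.020883 + 0.037641] = 0.05852 m

S_c ≈ 58.5 mm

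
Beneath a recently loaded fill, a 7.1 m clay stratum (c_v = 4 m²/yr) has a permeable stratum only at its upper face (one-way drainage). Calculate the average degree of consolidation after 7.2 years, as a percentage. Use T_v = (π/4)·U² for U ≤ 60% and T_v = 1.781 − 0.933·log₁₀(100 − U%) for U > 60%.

Drainage path length: H_d = H = 7.1 m (single drainage).
T_v = c_v·t/H_d² = 4×7.2/7.1² = 0.57132.
T_v = 0.57132 corresponds to the U > 60% branch:
U = 1 − 10^((1.781 − T_v)/0.933)/100 = 0.8021

U ≈ 80.2 %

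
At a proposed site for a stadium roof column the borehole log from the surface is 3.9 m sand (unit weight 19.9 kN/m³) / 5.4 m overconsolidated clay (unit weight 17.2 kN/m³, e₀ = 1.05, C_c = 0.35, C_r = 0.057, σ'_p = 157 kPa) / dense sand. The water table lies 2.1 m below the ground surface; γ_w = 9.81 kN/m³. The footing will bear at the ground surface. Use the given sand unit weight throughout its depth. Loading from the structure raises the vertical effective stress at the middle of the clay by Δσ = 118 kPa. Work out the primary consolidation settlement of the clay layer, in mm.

Mid-depth of clay below the ground surface: z = 3.9 + 5.4/2 = 6.6 m.
Total vertical stress at mid-clay: σ_v = 19.9×3.9 + 17.2×2.7 = 124.05 kPa.
Pore pressure: u = 9.81×(6.6 − 2.1) = 44.145 kPa.
Initial effective stress: σ'_0 = σ_v − u = 124.05 − 44.145 = 79.905 kPa.
Final effective stress: σ'_f = 79.905 + 118 = 197.91 kPa.
σ'_f = 197.91 > σ'_p = 157 kPa, so the stress path crosses the preconsolidation pressure — recompression up to σ'_p, then virgin compression beyond:
S_c = H/(1+e₀)·[C_r·log₁₀(σ'_p/σ'_0) + C_c·log₁₀(σ'_f/σ'_p)]
    = 5.4/2.05 × [0.057×log₁₀(157/79.905) + 0.35×log₁₀(197.91/157)]
    = 2.6341 × [0.01672 + 0.035199] = 0.1368 m

S_c ≈ 137 mm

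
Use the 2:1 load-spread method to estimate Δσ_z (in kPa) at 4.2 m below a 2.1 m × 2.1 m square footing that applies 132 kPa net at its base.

Δσ_z ≈ 14.7 kPa

By the 2:1 method the load spreads at 1 horizontal : 2 vertical, so at depth z the loaded area has grown by z in each plan dimension:
Δσ = qBL/((B+z)(L+z)) = 132×2.1×2.1/((2.1+4.2)(2.1+4.2)) = 14.667 kPa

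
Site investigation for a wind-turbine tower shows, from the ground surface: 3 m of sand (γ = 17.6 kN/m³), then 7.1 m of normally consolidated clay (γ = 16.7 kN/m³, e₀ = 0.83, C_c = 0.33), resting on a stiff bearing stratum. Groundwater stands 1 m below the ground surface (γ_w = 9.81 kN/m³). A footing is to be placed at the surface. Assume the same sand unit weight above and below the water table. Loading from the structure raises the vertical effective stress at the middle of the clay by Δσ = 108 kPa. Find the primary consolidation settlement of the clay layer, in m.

Mid-depth of clay below the ground surface: z = 3 + 7.1/2 = 6.55 m.
Total vertical stress at mid-clay: σ_v = 17.6×3 + 16.7×3.55 = 112.09 kPa.
Pore pressure: u = 9.81×(6.55 − 1) = 54.446 kPa.
Initial effective stress: σ'_0 = σ_v − u = 112.09 − 54.446 = 57.644 kPa.
Final effective stress: σ'_f = σ'_0 + Δσ = 57.644 + 108 = 165.64 kPa.
Normally consolidated clay, so the full stress increment lies on the virgin compression line:
S_c = C_c·H/(1+e₀)·log₁₀(σ'_f/σ'_0) = 0.33×7.1/(1+0.83)×log₁₀(165.64/57.644)
    = 1.2803 × 0.45841 = 0.5869 m

S_c ≈ 0.587 m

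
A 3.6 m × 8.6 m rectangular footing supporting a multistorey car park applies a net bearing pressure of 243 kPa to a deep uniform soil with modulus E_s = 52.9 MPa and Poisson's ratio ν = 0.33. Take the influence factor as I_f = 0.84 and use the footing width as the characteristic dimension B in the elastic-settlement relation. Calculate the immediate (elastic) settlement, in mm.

Immediate (elastic) settlement: S_e = q·B·(1−ν²)/E_s · I_f.
E_s = 52.9 MPa = 52900 kPa.
S_e = 243 × 3.6 × (1 − 0.33²) / 52900 × 0.84
    = 243 × 3.6 × 0.8911 / 52900 × 0.84
    = 0.01238 m = 12.38 mm

S_e ≈ 12.4 mm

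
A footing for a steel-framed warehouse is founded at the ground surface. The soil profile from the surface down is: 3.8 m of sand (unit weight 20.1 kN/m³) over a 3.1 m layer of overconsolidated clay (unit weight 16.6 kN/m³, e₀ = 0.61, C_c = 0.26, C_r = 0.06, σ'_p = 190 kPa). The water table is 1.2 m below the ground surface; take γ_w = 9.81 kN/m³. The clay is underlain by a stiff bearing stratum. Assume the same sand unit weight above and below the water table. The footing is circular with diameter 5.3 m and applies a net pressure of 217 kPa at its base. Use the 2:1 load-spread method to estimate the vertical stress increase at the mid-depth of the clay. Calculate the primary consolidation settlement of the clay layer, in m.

Mid-depth of clay below the ground surface: z = 3.8 + 3.1/2 = 5.35 m.
Total vertical stress at mid-clay: σ_v = 20.1×3.8 + 16.6×1.55 = 102.11 kPa.
Pore pressure: u = 9.81×(5.35 − 1.2) = 40.712 kPa.
Initial effective stress: σ'_0 = σ_v − u = 102.11 − 40.712 = 61.398 kPa.
Stress increase at mid-clay by the 2:1 spreading method:
Δσ ≈ qD²/(D+z)² = 217×5.3²/(5.3+5.35)² = 53.742 kPa
Final effective stress: σ'_f = 61.398 + 53.742 = 115.14 kPa.
σ'_f = 115.14 ≤ σ'_p = 190 kPa, so the clay remains overconsolidated and only the recompression index applies:
S_c = C_r·H/(1+e₀)·log₁₀(σ'_f/σ'_0) = 0.06×3.1/1.61×log₁₀(115.14/61.398)
    = 0.11553 × 0.27307 = 0.03155 m

S_c ≈ 0.0315 m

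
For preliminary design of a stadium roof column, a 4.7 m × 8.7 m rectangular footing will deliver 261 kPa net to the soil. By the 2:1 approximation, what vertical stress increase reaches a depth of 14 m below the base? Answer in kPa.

Δσ_z ≈ 25.1 kPa

By the 2:1 method the load spreads at 1 horizontal : 2 vertical, so at depth z the loaded area has grown by z in each plan dimension:
Δσ = qBL/((B+z)(L+z)) = 261×4.7×8.7/((4.7+14)(8.7+14)) = 25.141 kPa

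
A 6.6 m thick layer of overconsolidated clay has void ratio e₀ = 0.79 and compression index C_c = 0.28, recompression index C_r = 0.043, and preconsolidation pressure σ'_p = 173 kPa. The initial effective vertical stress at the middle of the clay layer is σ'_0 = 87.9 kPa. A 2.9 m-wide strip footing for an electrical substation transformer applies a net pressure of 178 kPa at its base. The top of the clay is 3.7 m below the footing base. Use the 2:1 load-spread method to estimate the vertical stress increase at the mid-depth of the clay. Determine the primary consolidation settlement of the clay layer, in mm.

Mid-depth of clay below the footing base: z = 3.7 + 6.6/2 = 7 m.
Stress increase at mid-clay by the 2:1 spreading method:
Δσ = qB/(B+z) = 178×2.9/(2.9+7) = 52.141 kPa
Final effective stress: σ'_f = 87.9 + 52.141 = 140.04 kPa.
σ'_f = 140.04 ≤ σ'_p = 173 kPa, so the clay remains overconsolidated and only the recompression index applies:
S_c = C_r·H/(1+e₀)·log₁₀(σ'_f/σ'_0) = 0.043×6.6/1.79×log₁₀(140.04/87.9)
    = 0.15855 × 0.20226 = 0.03207 m

S_c ≈ 32.1 mm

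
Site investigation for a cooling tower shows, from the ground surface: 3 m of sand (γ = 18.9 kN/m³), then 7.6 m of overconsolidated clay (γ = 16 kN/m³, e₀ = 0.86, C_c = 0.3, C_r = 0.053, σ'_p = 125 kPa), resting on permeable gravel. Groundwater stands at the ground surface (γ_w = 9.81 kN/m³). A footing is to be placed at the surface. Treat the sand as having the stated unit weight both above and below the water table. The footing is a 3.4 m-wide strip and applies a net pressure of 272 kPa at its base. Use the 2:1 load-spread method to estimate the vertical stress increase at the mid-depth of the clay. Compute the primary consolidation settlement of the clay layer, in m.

Mid-depth of clay below the ground surface: z = 3 + 7.6/2 = 6.8 m.
Total vertical stress at mid-clay: σ_v = 18.9×3 + 16×3.8 = 117.5 kPa.
Pore pressure: u = 9.81×(6.8 − 0) = 66.708 kPa.
Initial effective stress: σ'_0 = σ_v − u = 117.5 − 66.708 = 50.792 kPa.
Stress increase at mid-clay by the 2:1 spreading method:
Δσ = qB/(B+z) = 272×3.4/(3.4+6.8) = 90.667 kPa
Final effective stress: σ'_f = 50.792 + 90.667 = 141.46 kPa.
σ'_f = 141.46 > σ'_p = 125 kPa, so the stress path crosses the preconsolidation pressure — recompression up to σ'_p, then virgin compression beyond:
S_c = H/(1+e₀)·[C_r·log₁₀(σ'_p/σ'_0) + C_c·log₁₀(σ'_f/σ'_p)]
    = 7.6/1.86 × [0.053×log₁₀(125/50.792) + 0.3×log₁₀(141.46/125)]
    = 4.086 × [0.020729 + 0.016117] = 0.1506 m

S_c ≈ 0.151 m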